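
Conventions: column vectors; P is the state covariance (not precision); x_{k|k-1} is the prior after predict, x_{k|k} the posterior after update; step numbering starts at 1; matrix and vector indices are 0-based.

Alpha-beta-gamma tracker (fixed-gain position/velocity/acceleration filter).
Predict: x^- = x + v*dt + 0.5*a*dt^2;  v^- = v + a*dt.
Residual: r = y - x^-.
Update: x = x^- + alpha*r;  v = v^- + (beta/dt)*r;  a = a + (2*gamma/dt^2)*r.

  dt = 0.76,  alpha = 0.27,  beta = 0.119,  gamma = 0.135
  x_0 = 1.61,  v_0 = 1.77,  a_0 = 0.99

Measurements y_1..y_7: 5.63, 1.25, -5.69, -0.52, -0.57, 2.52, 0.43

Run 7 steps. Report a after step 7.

a_post = 9.2098

step 1: x_pred=3.2411  r=2.3889  x^+=3.8861  v^+=2.8964  a^+=2.1067
step 2: x_pred=6.6958  r=-5.4458  x^+=5.2255  v^+=3.6448  a^+=-0.4390
step 3: x_pred=7.8688  r=-13.5588  x^+=4.2079  v^+=1.1882  a^+=-6.7770
step 4: x_pred=3.1537  r=-3.6737  x^+=2.1618  v^+=-4.5376  a^+=-8.4943
step 5: x_pred=-3.7399  r=3.1699  x^+=-2.8840  v^+=-10.4969  a^+=-7.0125
step 6: x_pred=-12.8869  r=15.4069  x^+=-8.7270  v^+=-13.4140  a^+=0.1894
step 7: x_pred=-18.8670  r=19.2970  x^+=-13.6568  v^+=-10.2486  a^+=9.2098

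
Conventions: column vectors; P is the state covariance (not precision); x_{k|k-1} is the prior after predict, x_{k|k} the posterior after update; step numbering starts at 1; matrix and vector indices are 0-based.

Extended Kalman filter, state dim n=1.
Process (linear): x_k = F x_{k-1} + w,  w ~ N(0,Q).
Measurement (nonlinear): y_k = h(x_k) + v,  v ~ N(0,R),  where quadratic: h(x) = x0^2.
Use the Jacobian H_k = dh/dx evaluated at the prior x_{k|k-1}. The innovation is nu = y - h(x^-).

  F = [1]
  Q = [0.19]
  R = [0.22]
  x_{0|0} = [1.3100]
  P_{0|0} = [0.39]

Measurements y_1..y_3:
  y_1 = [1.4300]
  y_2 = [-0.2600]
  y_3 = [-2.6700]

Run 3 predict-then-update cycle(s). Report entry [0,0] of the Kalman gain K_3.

K[0,0] = 0.4939

step 1: x^-=[1.3100]  P^-=[0.5800]  H_jac=[2.6200]  S=[4.2014]  K=[0.3617]  nu=[-0.2861]  x^+=[1.2065]  P^+=[0.0304]
step 2: x^-=[1.2065]  P^-=[0.2204]  H_jac=[2.4130]  S=[1.5032]  K=[0.3538]  nu=[-1.7157]  x^+=[0.5996]  P^+=[0.0323]
step 3: x^-=[0.5996]  P^-=[0.2223]  H_jac=[1.1991]  S=[0.5396]  K=[0.4939]  nu=[-3.0295]  x^+=[-0.8968]  P^+=[0.0906]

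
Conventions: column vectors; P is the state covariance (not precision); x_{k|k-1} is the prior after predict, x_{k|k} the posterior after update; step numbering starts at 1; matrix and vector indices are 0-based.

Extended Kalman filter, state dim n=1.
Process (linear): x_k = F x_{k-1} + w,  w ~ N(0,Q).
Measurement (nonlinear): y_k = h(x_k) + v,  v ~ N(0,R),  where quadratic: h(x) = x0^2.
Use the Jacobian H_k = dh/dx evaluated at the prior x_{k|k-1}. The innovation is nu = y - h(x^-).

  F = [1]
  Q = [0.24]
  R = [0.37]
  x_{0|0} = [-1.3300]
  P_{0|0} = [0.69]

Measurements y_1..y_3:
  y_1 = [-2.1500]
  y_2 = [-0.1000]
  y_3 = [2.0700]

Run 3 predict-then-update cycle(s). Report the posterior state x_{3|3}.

step 1: x^-=[-1.3300]  P^-=[0.9300]  H_jac=[-2.6600]  S=[6.9503]  K=[-0.3559]  nu=[-3.9189]  x^+=[0.0648]  P^+=[0.0495]
step 2: x^-=[0.0648]  P^-=[0.2895]  H_jac=[0.1297]  S=[0.3749]  K=[0.1002]  nu=[-0.1042]  x^+=[0.0544]  P^+=[0.2857]
step 3: x^-=[0.0544]  P^-=[0.5257]  H_jac=[0.1088]  S=[0.3762]  K=[0.1521]  nu=[2.0670]  x^+=[0.3687]  P^+=[0.5171]

x_post = [0.3687]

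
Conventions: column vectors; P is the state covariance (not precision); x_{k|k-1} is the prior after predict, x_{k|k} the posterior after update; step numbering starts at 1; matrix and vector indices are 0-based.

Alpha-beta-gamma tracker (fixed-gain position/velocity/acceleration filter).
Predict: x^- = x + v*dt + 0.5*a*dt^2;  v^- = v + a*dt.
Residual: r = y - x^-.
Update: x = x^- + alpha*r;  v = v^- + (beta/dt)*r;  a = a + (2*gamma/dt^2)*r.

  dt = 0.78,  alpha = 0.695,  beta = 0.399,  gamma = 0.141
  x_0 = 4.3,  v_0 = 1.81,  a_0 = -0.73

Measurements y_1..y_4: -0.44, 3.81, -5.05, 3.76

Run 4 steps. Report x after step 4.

step 1: x_pred=5.4897  r=-5.9297  x^+=1.3686  v^+=-1.7927  a^+=-3.4785
step 2: x_pred=-1.0879  r=4.8979  x^+=2.3161  v^+=-2.0005  a^+=-1.2083
step 3: x_pred=0.3882  r=-5.4382  x^+=-3.3913  v^+=-5.7248  a^+=-3.7290
step 4: x_pred=-8.9910  r=12.7510  x^+=-0.1291  v^+=-2.1107  a^+=2.1813

x_post = -0.1291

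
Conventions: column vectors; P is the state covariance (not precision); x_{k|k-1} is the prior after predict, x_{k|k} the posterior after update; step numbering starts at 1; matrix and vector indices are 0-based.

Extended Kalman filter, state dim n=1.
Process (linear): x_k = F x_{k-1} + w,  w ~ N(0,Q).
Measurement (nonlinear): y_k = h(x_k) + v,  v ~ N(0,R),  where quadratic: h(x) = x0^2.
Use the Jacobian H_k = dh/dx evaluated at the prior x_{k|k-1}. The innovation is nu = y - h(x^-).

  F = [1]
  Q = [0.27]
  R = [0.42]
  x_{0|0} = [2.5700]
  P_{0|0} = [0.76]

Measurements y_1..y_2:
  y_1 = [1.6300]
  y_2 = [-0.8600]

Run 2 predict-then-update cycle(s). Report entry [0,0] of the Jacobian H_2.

H_jac[0,0] = 3.2337

step 1: x^-=[2.5700]  P^-=[1.0300]  H_jac=[5.1400]  S=[27.6322]  K=[0.1916]  nu=[-4.9749]  x^+=[1.6168]  P^+=[0.0157]
step 2: x^-=[1.6168]  P^-=[0.2857]  H_jac=[3.2337]  S=[3.4070]  K=[0.2711]  nu=[-3.4741]  x^+=[0.6749]  P^+=[0.0352]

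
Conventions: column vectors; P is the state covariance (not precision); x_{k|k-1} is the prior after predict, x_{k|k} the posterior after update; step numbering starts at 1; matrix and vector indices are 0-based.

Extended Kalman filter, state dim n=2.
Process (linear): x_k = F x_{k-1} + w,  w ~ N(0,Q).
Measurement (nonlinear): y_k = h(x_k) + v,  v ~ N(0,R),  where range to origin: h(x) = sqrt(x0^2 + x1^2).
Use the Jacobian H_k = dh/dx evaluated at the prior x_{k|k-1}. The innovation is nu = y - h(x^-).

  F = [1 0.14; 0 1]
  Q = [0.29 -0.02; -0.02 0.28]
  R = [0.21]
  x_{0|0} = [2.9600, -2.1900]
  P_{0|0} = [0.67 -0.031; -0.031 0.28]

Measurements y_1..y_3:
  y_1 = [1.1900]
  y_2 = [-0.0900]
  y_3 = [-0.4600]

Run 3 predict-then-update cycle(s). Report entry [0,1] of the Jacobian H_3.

step 1: x^-=[2.6534, -2.1900]  P^-=[0.9568 -0.0118; -0.0118 0.5600]  H_jac=[0.7712 -0.6365]  S=[1.0176]  K=[0.7325; -0.3592]  nu=[-2.2504]  x^+=[1.0049, -1.3816]  P^+=[0.4107 0.2560; 0.2560 0.4287]
step 2: x^-=[0.8115, -1.3816]  P^-=[0.7808 0.2960; 0.2960 0.7087]  H_jac=[0.5065 -0.8623]  S=[0.6787]  K=[0.2066; -0.6795]  nu=[-1.6922]  x^+=[0.4618, -0.2317]  P^+=[0.7519 0.3913; 0.3913 0.3953]
step 3: x^-=[0.4294, -0.2317]  P^-=[1.1592 0.4266; 0.4266 0.6753]  H_jac=[0.8801 -0.4748]  S=[0.9035]  K=[0.9049; 0.0607]  nu=[-0.9479]  x^+=[-0.4284, -0.2892]  P^+=[0.4193 0.3770; 0.3770 0.6720]

H_jac[0,1] = -0.4748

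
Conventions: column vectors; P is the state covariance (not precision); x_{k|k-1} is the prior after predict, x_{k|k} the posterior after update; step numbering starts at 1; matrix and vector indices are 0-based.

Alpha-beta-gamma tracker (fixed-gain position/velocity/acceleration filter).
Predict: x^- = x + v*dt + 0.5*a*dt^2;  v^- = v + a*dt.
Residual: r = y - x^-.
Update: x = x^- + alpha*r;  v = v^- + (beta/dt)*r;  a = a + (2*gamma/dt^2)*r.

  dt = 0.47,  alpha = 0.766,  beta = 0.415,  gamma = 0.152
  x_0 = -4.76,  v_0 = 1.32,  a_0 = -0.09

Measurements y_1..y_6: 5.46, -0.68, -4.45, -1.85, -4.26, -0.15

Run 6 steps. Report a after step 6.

step 1: x_pred=-4.1495  r=9.6095  x^+=3.2114  v^+=9.7627  a^+=13.1345
step 2: x_pred=9.2506  r=-9.9306  x^+=1.6437  v^+=7.1675  a^+=-0.5318
step 3: x_pred=4.9537  r=-9.4037  x^+=-2.2495  v^+=-1.3857  a^+=-13.4731
step 4: x_pred=-4.3889  r=2.5389  x^+=-2.4441  v^+=-5.4763  a^+=-9.9790
step 5: x_pred=-6.1201  r=1.8601  x^+=-4.6953  v^+=-8.5240  a^+=-7.4191
step 6: x_pred=-9.5210  r=9.3710  x^+=-2.3428  v^+=-3.7366  a^+=5.4771

a_post = 5.4771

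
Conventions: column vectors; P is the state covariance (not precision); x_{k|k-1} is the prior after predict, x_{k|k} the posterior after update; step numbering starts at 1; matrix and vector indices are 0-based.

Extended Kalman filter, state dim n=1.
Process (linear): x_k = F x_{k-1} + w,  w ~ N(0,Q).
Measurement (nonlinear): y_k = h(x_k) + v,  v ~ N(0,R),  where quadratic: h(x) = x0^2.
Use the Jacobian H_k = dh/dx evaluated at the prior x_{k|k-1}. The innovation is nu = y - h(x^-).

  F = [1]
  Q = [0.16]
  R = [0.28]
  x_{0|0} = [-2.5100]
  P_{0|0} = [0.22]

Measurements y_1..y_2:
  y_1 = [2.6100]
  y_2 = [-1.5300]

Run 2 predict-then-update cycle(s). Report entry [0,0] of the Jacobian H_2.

step 1: x^-=[-2.5100]  P^-=[0.3800]  H_jac=[-5.0200]  S=[9.8562]  K=[-0.1935]  nu=[-3.6901]  x^+=[-1.7958]  P^+=[0.0108]
step 2: x^-=[-1.7958]  P^-=[0.1708]  H_jac=[-3.5916]  S=[2.4832]  K=[-0.2470]  nu=[-4.7549]  x^+=[-0.6212]  P^+=[0.0193]

H_jac[0,0] = -3.5916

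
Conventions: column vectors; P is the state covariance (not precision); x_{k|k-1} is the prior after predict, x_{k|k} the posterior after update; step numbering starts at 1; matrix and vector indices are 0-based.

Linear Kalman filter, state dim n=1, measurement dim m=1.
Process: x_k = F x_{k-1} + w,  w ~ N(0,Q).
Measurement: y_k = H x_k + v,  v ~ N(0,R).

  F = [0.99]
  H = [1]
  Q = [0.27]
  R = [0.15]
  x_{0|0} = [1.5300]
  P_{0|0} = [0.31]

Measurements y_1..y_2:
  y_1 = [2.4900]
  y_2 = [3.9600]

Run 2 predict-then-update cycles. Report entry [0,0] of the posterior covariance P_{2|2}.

step 1: x^-=[1.5147]  P^-=[0.5738]  S=[0.7238]  K=[0.7928]  nu=[0.9753]  x^+=[2.2879]  P^+=[0.1189]
step 2: x^-=[2.2650]  P^-=[0.3865]  S=[0.5365]  K=[0.7204]  nu=[1.6950]  x^+=[3.4861]  P^+=[0.1081]

P_post[0,0] = 0.1081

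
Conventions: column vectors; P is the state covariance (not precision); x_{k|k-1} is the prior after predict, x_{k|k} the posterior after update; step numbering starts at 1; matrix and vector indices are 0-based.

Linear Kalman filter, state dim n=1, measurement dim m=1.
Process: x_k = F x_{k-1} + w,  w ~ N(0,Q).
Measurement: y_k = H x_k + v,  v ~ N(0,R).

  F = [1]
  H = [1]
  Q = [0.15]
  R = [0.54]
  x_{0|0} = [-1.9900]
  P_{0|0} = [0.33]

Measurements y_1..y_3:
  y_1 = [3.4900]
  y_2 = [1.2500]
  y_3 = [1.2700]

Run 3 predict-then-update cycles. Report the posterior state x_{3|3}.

step 1: x^-=[-1.9900]  P^-=[0.4800]  S=[1.0200]  K=[0.4706]  nu=[5.4800]  x^+=[0.5888]  P^+=[0.2541]
step 2: x^-=[0.5888]  P^-=[0.4041]  S=[0.9441]  K=[0.4280]  nu=[0.6612]  x^+=[0.8718]  P^+=[0.2311]
step 3: x^-=[0.8718]  P^-=[0.3811]  S=[0.9211]  K=[0.4138]  nu=[0.3982]  x^+=[1.0366]  P^+=[0.2234]

x_post = [1.0366]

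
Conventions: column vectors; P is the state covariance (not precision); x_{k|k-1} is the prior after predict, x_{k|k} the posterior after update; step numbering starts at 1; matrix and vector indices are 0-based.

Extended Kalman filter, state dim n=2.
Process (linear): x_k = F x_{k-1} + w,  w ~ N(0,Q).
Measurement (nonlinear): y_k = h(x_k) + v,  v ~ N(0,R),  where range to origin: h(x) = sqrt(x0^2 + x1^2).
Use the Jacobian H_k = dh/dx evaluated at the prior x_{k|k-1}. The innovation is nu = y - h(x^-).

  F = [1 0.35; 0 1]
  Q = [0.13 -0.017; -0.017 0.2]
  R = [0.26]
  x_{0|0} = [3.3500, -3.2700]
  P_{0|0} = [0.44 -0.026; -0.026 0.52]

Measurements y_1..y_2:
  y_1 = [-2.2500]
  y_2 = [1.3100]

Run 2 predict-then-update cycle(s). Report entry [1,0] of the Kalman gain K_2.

step 1: x^-=[2.2055, -3.2700]  P^-=[0.6155 0.1390; 0.1390 0.7200]  H_jac=[0.5592 -0.8291]  S=[0.8185]  K=[0.2797; -0.6344]  nu=[-6.1943]  x^+=[0.4729, 0.6594]  P^+=[0.5515 0.2842; 0.2842 0.3906]
step 2: x^-=[0.7037, 0.6594]  P^-=[0.9283 0.4039; 0.4039 0.5906]  H_jac=[0.7297 0.6838]  S=[1.4335]  K=[0.6652; 0.4874]  nu=[0.3456]  x^+=[0.9336, 0.8279]  P^+=[0.2940 -0.0608; -0.0608 0.2502]

K[1,0] = 0.4874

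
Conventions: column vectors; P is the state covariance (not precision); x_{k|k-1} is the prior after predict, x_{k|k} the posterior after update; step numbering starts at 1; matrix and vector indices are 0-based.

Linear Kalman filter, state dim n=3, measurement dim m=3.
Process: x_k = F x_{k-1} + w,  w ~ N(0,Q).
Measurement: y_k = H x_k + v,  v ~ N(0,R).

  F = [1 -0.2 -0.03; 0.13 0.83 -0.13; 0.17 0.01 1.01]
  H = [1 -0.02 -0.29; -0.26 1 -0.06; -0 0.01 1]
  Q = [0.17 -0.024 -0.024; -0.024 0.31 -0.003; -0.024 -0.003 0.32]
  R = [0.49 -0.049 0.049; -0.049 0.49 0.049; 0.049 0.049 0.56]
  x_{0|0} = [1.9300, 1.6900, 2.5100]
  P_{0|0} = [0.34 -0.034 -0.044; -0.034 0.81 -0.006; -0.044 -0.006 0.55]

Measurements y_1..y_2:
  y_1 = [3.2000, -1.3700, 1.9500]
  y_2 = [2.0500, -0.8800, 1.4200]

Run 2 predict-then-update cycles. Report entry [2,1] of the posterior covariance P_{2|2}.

step 1: x^-=[1.5167, 1.3273, 2.8801]  P^-=[0.5591 -0.1336 -0.0267; -0.1336 0.8785 -0.0756; -0.0267 -0.0756 0.8756]  S=[1.1430 -0.3095 -0.2314; -0.3095 1.4871 -0.0631; -0.2314 -0.0631 1.4342]  K=[0.4870 -0.0828 0.0554; 0.0550 0.6282 -0.0101; -0.1502 -0.0881 0.5819]  nu=[2.5451, -2.1302, -0.9434]  x^+=[2.8803, 0.1388, 2.1365]  P^+=[0.2603 0.0090 0.0507; 0.0090 0.3084 0.0247; 0.0507 0.0247 0.3139]
step 2: x^-=[2.7884, 0.2119, 2.6489]  P^-=[0.4366 -0.0396 0.0559; -0.0396 0.5271 -0.0084; 0.0559 -0.0084 0.6658]  S=[0.9518 -0.1980 -0.0885; -0.1980 1.0724 -0.0085; -0.0885 -0.0085 1.2256]  K=[0.4361 -0.0648 0.0763; 0.0569 0.5121 0.0051; -0.1098 -0.0747 0.5347]  nu=[0.0340, -0.2080, -1.2310]  x^+=[2.7228, 0.1010, 2.0025]  P^+=[0.2385 0.0163 0.0608; 0.0163 0.2543 0.0282; 0.0608 0.0282 0.2901]

P_post[2,1] = 0.0282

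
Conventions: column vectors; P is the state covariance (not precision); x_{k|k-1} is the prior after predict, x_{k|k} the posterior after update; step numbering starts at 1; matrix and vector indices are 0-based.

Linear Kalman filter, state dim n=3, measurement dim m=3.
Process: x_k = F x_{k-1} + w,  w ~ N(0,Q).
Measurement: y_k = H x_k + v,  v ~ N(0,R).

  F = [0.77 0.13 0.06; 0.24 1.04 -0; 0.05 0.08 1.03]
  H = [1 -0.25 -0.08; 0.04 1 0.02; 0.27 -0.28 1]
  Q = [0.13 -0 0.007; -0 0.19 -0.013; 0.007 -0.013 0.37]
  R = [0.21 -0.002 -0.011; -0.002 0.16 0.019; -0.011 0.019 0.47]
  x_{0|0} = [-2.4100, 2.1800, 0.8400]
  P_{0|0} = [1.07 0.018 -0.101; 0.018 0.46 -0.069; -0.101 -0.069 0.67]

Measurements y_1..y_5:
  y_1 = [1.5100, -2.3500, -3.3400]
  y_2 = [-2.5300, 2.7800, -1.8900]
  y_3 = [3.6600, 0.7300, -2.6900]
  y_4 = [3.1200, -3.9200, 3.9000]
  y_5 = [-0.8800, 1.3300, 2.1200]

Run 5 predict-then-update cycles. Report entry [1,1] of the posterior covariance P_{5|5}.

P_post[1,1] = 0.1038

step 1: x^-=[-1.5219, 1.6888, 0.9191]  P^-=[0.7678 0.2691 0.0056; 0.2691 0.7582 -0.0595; 0.0056 -0.0595 1.0648]  S=[0.8941 0.1091 0.0897; 0.1091 0.9390 -0.1529; 0.0897 -0.1529 1.6459]  K=[0.7467 0.2434 0.0655; 0.0001 0.8102 -0.0457; -0.1506 0.0869 0.6743]  nu=[3.5276, -3.9963, -3.3753]  x^+=[-0.0817, -1.3943, -2.2352]  P^+=[0.1631 0.0323 -0.0078; 0.0323 0.1271 0.0208; -0.0078 0.0208 0.3281]
step 2: x^-=[-0.3783, -1.4697, -2.4179]  P^-=[0.2361 0.0754 0.0338; 0.0754 0.3529 0.0221; 0.0338 0.0221 0.7222]  S=[0.4305 -0.0086 0.0215; -0.0086 0.5206 -0.0198; 0.0215 -0.0198 1.2315]  K=[0.4990 0.1747 0.0561; -0.0185 0.6830 -0.0344; -0.0963 0.0938 0.5920]  nu=[-2.7126, 4.3132, 0.2186]  x^+=[-0.9662, 1.5190, -1.6230]  P^+=[0.1098 0.0236 0.0012; 0.0236 0.1073 0.0207; 0.0012 0.0207 0.2865]
step 3: x^-=[-0.6439, 1.3479, -1.5985]  P^-=[0.2031 0.0557 0.0355; 0.0557 0.3242 0.0214; 0.0355 0.0214 0.6787]  S=[0.4050 -0.0220 0.0227; -0.0220 0.4901 -0.0187; 0.0227 -0.0187 1.1877]  K=[0.4653 0.1548 0.0564; -0.0286 0.6642 -0.0348; -0.0870 0.0923 0.5776]  nu=[4.5130, -0.5602, -0.5403]  x^+=[1.3389, 0.8656, -2.3550]  P^+=[0.1022 0.0208 0.0026; 0.0208 0.1044 0.0202; 0.0026 0.0202 0.2791]
step 4: x^-=[1.0022, 1.2215, -2.2895]  P^-=[0.1981 0.0516 0.0355; 0.0516 0.3192 0.0207; 0.0355 0.0207 0.6708]  S=[0.4017 -0.0250 0.0233; -0.0250 0.4848 -0.0193; 0.0233 -0.0193 1.1801]  K=[0.4600 0.1502 0.0566; -0.0312 0.6605 -0.0350; -0.0856 0.0917 0.5749]  nu=[2.2400, -5.1358, 6.2609]  x^+=[1.6153, -2.4597, 0.6467]  P^+=[0.1009 0.0201 0.0028; 0.0201 0.1039 0.0201; 0.0028 0.0201 0.2778]
step 5: x^-=[0.9628, -2.1705, 0.5501]  P^-=[0.1972 0.0507 0.0355; 0.0507 0.3182 0.0205; 0.0355 0.0205 0.6693]  S=[0.4011 -0.0257 0.0234; -0.0257 0.4837 -0.0195; 0.0234 -0.0195 1.1787]  K=[0.4591 0.1493 0.0566; -0.0317 0.6598 -0.0351; -0.0854 0.0916 0.5743]  nu=[-2.3414, 3.4509, 0.7022]  x^+=[0.4426, 0.1560, 1.4695]  P^+=[0.1007 0.0200 0.0028; 0.0200 0.1038 0.0201; 0.0028 0.0201 0.2775]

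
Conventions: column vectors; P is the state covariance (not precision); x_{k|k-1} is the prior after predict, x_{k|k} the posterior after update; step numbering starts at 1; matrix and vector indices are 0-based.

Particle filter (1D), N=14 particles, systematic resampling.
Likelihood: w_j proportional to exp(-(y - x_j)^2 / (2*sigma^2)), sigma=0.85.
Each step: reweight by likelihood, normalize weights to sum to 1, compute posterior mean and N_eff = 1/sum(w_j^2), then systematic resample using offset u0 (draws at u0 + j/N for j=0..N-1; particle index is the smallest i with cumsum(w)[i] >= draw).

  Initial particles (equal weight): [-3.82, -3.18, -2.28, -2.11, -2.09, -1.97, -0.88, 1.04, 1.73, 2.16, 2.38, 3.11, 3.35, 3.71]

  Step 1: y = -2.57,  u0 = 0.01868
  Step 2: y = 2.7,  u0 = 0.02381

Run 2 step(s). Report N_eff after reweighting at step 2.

N_eff = 7.3240

step 1: w=[0.0723, 0.1648, 0.2012, 0.1842, 0.1818, 0.1662, 0.0295, 0.0000, 0.0000, 0.0000, 0.0000, 0.0000, 0.0000, 0.0000]  mean=-2.3809  Neff=5.9412  idx=[0, 1, 1, 1, 2, 2, 3, 3, 3, 4, 4, 5, 5, 5]
step 2: w=[0.0000, 0.0000, 0.0000, 0.0000, 0.0235, 0.0235, 0.0744, 0.0744, 0.0744, 0.0850, 0.0850, 0.1865, 0.1865, 0.1865]  mean=-2.0364  Neff=7.3240  idx=[5, 6, 7, 8, 9, 10, 11, 11, 11, 12, 12, 12, 13, 13]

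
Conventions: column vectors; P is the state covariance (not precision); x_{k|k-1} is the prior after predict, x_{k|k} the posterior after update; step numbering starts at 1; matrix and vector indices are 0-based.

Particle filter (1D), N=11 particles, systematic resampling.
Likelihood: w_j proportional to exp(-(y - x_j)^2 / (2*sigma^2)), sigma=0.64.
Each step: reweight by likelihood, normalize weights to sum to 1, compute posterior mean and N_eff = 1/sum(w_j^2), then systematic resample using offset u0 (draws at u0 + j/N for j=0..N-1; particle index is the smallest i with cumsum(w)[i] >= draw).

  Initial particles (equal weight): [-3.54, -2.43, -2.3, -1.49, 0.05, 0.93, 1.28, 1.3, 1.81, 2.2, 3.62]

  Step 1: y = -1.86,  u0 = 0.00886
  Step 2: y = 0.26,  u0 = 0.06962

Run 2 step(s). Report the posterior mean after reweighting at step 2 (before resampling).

step 1: w=[0.0136, 0.2860, 0.3357, 0.3598, 0.0049, 0.0000, 0.0000, 0.0000, 0.0000, 0.0000, 0.0000]  mean=-2.0508  Neff=3.0853  idx=[0, 1, 1, 1, 2, 2, 2, 3, 3, 3, 3]
step 2: w=[0.0000, 0.0015, 0.0015, 0.0015, 0.0035, 0.0035, 0.0035, 0.2463, 0.2463, 0.2463, 0.2463]  mean=-1.5027  Neff=4.1216  idx=[7, 7, 7, 8, 8, 9, 9, 9, 10, 10, 10]

post_mean = -1.5027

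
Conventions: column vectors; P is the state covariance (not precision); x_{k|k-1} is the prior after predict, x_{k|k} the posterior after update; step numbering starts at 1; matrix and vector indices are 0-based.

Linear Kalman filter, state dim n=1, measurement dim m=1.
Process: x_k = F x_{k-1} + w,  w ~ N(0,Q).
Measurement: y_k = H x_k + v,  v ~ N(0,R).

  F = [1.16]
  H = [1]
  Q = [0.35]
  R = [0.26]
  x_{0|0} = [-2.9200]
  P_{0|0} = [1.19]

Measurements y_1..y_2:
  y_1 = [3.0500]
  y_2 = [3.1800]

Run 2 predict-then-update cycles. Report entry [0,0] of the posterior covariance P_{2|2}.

P_post[0,0] = 0.1864

step 1: x^-=[-3.3872]  P^-=[1.9513]  S=[2.2113]  K=[0.8824]  nu=[6.4372]  x^+=[2.2931]  P^+=[0.2294]
step 2: x^-=[2.6600]  P^-=[0.6587]  S=[0.9187]  K=[0.7170]  nu=[0.5200]  x^+=[3.0328]  P^+=[0.1864]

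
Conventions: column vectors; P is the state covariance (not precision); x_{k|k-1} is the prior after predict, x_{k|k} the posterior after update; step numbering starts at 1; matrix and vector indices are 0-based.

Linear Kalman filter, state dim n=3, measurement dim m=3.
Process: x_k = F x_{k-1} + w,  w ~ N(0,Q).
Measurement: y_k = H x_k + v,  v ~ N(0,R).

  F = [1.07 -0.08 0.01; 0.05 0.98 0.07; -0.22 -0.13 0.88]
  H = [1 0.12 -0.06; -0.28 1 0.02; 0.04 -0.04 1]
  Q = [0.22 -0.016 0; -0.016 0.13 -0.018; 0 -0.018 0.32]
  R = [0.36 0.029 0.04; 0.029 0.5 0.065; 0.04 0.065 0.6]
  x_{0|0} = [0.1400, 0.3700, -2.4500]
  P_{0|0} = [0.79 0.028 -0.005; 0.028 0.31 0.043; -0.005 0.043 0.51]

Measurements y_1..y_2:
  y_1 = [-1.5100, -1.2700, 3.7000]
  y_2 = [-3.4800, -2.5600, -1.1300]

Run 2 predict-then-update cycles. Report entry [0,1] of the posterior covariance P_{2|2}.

P_post[0,1] = 0.0169

step 1: x^-=[0.0957, 0.1981, -2.2349]  P^-=[1.1215 0.0314 -0.1894; 0.0314 0.4408 -0.0044; -0.1894 -0.0044 0.7521]  S=[1.5209 -0.2094 -0.1530; -0.2094 1.0134 0.0999; -0.1530 0.0999 1.3397]  K=[0.7278 -0.1307 -0.0160; 0.1144 0.4534 -0.0363; -0.1014 -0.0119 0.5452]  nu=[-1.7636, -1.3966, 5.9390]  x^+=[-1.1002, -0.8524, 1.1983]  P^+=[0.2546 0.0260 0.0019; 0.0260 0.2345 0.0206; 0.0019 0.0206 0.3230]
step 2: x^-=[-1.0970, -0.8065, 1.4074]  P^-=[0.5085 0.0068 -0.0575; 0.0068 0.3628 -0.0189; -0.0575 -0.0189 0.5825]  S=[0.8847 -0.0650 -0.0363; -0.0650 0.8990 0.0540; -0.0363 0.0540 1.1808]  K=[0.5712 -0.1102 -0.0091; 0.0865 0.4100 -0.0441; -0.0889 -0.0260 0.4905]  nu=[-2.2018, -2.0888, -2.5258]  x^+=[-2.1013, -1.7418, 0.4186]  P^+=[0.2002 0.0169 0.0029; 0.0169 0.2091 0.0113; 0.0029 0.0113 0.2894]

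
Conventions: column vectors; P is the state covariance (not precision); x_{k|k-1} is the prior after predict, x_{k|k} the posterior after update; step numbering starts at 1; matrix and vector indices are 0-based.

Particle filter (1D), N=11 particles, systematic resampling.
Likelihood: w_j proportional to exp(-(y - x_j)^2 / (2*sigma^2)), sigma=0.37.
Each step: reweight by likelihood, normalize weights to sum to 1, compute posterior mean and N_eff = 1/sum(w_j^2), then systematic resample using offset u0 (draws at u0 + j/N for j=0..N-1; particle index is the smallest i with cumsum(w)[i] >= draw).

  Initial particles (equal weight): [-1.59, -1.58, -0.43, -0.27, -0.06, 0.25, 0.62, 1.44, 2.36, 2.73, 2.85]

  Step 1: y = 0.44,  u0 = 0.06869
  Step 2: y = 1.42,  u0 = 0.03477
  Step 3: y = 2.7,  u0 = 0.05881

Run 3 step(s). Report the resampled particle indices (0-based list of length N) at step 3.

resampled_idx = [1, 2, 3, 4, 5, 6, 7, 7, 8, 9, 10]

step 1: w=[0.0000, 0.0000, 0.0261, 0.0657, 0.1663, 0.3631, 0.3681, 0.0107, 0.0000, 0.0000, 0.0000]  mean=0.2955  Neff=3.3325  idx=[3, 4, 4, 5, 5, 5, 5, 6, 6, 6, 6]
step 2: w=[0.0001, 0.0008, 0.0008, 0.0163, 0.0163, 0.0163, 0.0163, 0.2333, 0.2333, 0.2333, 0.2333]  mean=0.5947  Neff=4.5711  idx=[5, 7, 7, 8, 8, 8, 9, 9, 9, 10, 10]
step 3: w=[0.0002, 0.1000, 0.1000, 0.1000, 0.1000, 0.1000, 0.1000, 0.1000, 0.1000, 0.1000, 0.1000]  mean=0.6199  Neff=10.0044  idx=[1, 2, 3, 4, 5, 6, 7, 7, 8, 9, 10]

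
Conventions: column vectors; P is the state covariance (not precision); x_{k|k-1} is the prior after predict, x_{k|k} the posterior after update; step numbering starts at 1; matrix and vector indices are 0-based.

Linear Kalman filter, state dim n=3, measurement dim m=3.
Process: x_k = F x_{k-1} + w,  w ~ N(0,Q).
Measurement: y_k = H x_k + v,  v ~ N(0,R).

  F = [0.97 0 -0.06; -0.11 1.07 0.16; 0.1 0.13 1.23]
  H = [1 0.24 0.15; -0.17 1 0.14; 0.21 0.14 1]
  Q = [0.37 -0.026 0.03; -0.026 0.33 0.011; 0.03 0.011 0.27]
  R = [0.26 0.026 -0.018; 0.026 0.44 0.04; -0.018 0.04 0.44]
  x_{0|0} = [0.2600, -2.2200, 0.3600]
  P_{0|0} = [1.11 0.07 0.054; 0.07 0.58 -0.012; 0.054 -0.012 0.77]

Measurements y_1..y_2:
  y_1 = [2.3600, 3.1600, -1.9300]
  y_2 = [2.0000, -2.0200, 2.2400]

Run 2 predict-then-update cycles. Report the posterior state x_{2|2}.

x_post = [2.1577, -0.3710, 0.5416]

step 1: x^-=[0.2306, -2.3464, 0.1802]  P^-=[1.4109 -0.0697 0.1539; -0.0697 1.0047 0.2150; 0.1539 0.2150 1.4671]  S=[1.7900 0.0484 0.7337; 0.0484 1.5908 0.5203; 0.7337 0.5203 2.1097]  K=[0.8065 -0.1981 -0.0229; 0.1132 0.6684 -0.0426; -0.0688 0.0054 0.7476]  nu=[2.6655, 5.5204, -1.8301]  x^+=[1.3288, 1.7231, -1.3416]  P^+=[0.2209 -0.0189 -0.0763; -0.0189 0.2966 -0.0316; -0.0763 -0.0316 0.3508]
step 2: x^-=[1.3694, 1.4829, -1.2932]  P^-=[0.5880 -0.0828 -0.0671; -0.0828 0.6775 0.0840; -0.0671 0.0840 0.7786]  S=[0.8507 0.0333 0.1820; 0.0333 1.2046 0.3025; 0.1820 0.3025 1.2483]  K=[0.6669 -0.1731 -0.0194; 0.0912 0.5880 -0.0265; -0.0524 0.0139 0.6262]  nu=[0.4686, -3.0891, 3.0380]  x^+=[2.1577, -0.3710, 0.5416]  P^+=[0.1834 -0.0196 -0.0632; -0.0196 0.2598 -0.0220; -0.0632 -0.0220 0.2934]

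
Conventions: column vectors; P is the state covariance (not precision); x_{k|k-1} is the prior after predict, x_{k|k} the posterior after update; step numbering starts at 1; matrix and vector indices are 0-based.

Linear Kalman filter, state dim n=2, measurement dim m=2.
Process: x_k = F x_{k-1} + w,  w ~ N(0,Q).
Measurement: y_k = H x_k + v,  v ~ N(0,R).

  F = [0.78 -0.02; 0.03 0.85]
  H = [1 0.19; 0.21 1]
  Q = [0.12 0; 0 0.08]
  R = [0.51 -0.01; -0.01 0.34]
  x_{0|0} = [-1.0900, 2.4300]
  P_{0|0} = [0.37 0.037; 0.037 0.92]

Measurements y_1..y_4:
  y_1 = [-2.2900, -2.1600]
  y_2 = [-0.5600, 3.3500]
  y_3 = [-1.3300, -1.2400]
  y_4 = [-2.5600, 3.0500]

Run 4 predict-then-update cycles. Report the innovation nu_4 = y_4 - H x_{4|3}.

innov = [-1.7870, 3.0463]

step 1: x^-=[-0.8988, 2.0328]  P^-=[0.3443 0.0175; 0.0175 0.7469]  S=[0.8879 0.2224; 0.2224 1.1095]  K=[0.3909 0.0026; 0.0106 0.6744]  nu=[-1.7774, -4.0041]  x^+=[-1.6040, -0.6864]  P^+=[0.2082 -0.0467; -0.0467 0.2390]
step 2: x^-=[-1.2374, -0.6316]  P^-=[0.2482 -0.0302; -0.0302 0.2505]  S=[0.7558 0.0584; 0.0584 0.5888]  K=[0.3204 0.0056; -0.0090 0.4156]  nu=[0.7974, 4.2414]  x^+=[-0.9583, 1.1239]  P^+=[0.1704 -0.0371; -0.0371 0.1492]
step 3: x^-=[-0.7700, 0.9265]  P^-=[0.2249 -0.0231; -0.0231 0.1860]  S=[0.7328 0.0485; 0.0485 0.5262]  K=[0.2997 0.0182; -0.0062 0.3449]  nu=[-0.7361, -2.0049]  x^+=[-1.0270, 0.2397]  P^+=[0.1584 -0.0301; -0.0301 0.1236]
step 4: x^-=[-0.8058, 0.1729]  P^-=[0.2173 -0.0183; -0.0183 0.1679]  S=[0.7264 0.0485; 0.0485 0.5098]  K=[0.2927 0.0257; -0.0028 0.3221]  nu=[-1.7870, 3.0463]  x^+=[-1.2504, 1.1592]  P^+=[0.1540 -0.0265; -0.0265 0.1151]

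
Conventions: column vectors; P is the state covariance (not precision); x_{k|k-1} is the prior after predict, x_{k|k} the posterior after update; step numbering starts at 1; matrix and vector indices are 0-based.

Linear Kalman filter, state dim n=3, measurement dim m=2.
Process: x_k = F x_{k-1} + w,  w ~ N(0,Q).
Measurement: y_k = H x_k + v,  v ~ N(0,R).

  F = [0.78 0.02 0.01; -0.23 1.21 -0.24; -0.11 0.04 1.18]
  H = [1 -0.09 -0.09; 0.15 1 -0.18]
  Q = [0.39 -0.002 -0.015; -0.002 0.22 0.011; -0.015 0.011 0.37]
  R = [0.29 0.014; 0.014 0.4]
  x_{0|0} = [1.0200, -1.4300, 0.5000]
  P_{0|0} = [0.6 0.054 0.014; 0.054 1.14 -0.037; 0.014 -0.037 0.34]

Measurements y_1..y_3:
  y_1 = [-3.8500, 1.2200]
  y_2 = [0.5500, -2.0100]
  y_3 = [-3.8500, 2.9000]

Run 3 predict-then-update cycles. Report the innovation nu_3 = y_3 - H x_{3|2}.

innov = [-3.5584, 4.2794]

step 1: x^-=[0.7720, -2.0849, 0.4206]  P^-=[0.7574 -0.0351 -0.0480; -0.0351 1.9334 -0.0785; -0.0480 -0.0785 0.8449]  S=[1.0836 -0.0522; -0.0522 2.3981]  K=[0.7084 0.0518; -0.1475 0.8067; -0.1129 -0.1016]  nu=[-4.7718, 3.2648]  x^+=[-2.4392, 1.2529, 0.6273]  P^+=[0.2111 0.0075 0.0472; 0.0075 0.3368 0.0961; 0.0472 0.0961 0.8075]
step 2: x^-=[-1.8712, 1.9264, 1.0587]  P^-=[0.5196 -0.0349 0.0226; -0.0349 0.7160 -0.0724; 0.0226 -0.0724 1.4943]  S=[0.8286 0.0183; 0.0183 1.1905]  K=[0.6280 0.0231; -0.1255 0.6099; -0.1210 -0.2821]  nu=[2.6899, -3.4652]  x^+=[-0.2622, -0.5245, 1.7107]  P^+=[0.1917 0.0067 0.0966; 0.0067 0.2629 0.1205; 0.0966 0.1205 1.3862]
step 3: x^-=[-0.1979, -0.9850, 2.0265]  P^-=[0.5087 -0.0445 0.0770; -0.0445 0.6319 -0.2177; 0.0770 -0.2177 2.2891]  S=[0.8129 0.0278; 0.0278 1.1783]  K=[0.6221 0.0006; -0.1200 0.5667; -0.1168 -0.5219]  nu=[-3.5584, 4.2794]  x^+=[-2.4091, 1.8669, 0.2088]  P^+=[0.1940 0.0060 0.1454; 0.0060 0.2456 0.1195; 0.1454 0.1195 1.9537]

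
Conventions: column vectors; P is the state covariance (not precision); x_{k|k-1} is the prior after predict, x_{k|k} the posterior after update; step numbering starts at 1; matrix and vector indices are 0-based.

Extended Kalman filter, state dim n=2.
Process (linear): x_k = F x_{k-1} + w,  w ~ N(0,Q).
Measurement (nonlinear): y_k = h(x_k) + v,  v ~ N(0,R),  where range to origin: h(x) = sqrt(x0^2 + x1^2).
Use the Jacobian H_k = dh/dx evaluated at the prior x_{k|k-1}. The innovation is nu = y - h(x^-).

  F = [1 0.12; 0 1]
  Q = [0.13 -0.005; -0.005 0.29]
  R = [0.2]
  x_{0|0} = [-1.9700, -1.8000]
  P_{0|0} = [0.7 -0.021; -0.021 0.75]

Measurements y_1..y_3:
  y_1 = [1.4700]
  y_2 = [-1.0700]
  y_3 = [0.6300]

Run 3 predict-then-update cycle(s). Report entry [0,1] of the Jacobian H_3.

step 1: x^-=[-2.1860, -1.8000]  P^-=[0.8358 0.0640; 0.0640 1.0400]  H_jac=[-0.7720 -0.6357]  S=[1.1811]  K=[-0.5807; -0.6016]  nu=[-1.3617]  x^+=[-1.3953, -0.9809]  P^+=[0.4375 -0.3486; -0.3486 0.6126]
step 2: x^-=[-1.5130, -0.9809]  P^-=[0.4926 -0.2801; -0.2801 0.9026]  H_jac=[-0.8391 -0.5440]  S=[0.5583]  K=[-0.4675; -0.4586]  nu=[-2.8731]  x^+=[-0.1697, 0.3366]  P^+=[0.3706 -0.3998; -0.3998 0.7852]
step 3: x^-=[-0.1293, 0.3366]  P^-=[0.4160 -0.3105; -0.3105 1.0752]  H_jac=[-0.3586 0.9335]  S=[1.3983]  K=[-0.3140; 0.7974]  nu=[0.2694]  x^+=[-0.2139, 0.5514]  P^+=[0.2781 0.0396; 0.0396 0.1860]

H_jac[0,1] = 0.9335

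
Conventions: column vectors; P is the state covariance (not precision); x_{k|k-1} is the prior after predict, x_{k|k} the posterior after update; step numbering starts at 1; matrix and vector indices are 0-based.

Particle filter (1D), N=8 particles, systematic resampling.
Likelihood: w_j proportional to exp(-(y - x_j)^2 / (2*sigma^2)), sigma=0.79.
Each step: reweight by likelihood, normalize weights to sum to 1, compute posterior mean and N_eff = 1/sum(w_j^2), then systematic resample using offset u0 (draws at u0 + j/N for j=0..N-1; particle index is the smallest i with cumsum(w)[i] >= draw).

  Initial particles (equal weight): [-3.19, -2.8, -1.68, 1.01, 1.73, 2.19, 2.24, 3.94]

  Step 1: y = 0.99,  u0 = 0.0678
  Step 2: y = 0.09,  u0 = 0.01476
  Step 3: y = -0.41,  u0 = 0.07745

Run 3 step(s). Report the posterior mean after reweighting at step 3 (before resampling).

step 1: w=[0.0000, 0.0000, 0.0015, 0.4442, 0.2866, 0.1402, 0.1271, 0.0004]  mean=1.5353  Neff=3.1717  idx=[3, 3, 3, 3, 4, 4, 5, 6]
step 2: w=[0.2192, 0.2192, 0.2192, 0.2192, 0.0501, 0.0501, 0.0126, 0.0106]  mean=1.1100  Neff=5.0657  idx=[0, 0, 1, 1, 2, 2, 3, 4]
step 3: w=[0.1403, 0.1403, 0.1403, 0.1403, 0.1403, 0.1403, 0.1403, 0.0180]  mean=1.0230  Neff=7.2419  idx=[0, 1, 2, 3, 4, 5, 5, 6]

post_mean = 1.0230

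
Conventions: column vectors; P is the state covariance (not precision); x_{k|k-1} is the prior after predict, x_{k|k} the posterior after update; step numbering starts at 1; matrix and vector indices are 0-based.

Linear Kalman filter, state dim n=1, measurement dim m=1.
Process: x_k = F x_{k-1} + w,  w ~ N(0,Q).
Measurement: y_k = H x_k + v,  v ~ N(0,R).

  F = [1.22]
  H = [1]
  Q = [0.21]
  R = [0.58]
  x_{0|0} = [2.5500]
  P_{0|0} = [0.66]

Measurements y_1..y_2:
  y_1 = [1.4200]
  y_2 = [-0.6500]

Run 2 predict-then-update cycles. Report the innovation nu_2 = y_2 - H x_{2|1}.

step 1: x^-=[3.1110]  P^-=[1.1923]  S=[1.7723]  K=[0.6727]  nu=[-1.6910]  x^+=[1.9734]  P^+=[0.3902]
step 2: x^-=[2.4075]  P^-=[0.7908]  S=[1.3708]  K=[0.5769]  nu=[-3.0575]  x^+=[0.6437]  P^+=[0.3346]

innov = [-3.0575]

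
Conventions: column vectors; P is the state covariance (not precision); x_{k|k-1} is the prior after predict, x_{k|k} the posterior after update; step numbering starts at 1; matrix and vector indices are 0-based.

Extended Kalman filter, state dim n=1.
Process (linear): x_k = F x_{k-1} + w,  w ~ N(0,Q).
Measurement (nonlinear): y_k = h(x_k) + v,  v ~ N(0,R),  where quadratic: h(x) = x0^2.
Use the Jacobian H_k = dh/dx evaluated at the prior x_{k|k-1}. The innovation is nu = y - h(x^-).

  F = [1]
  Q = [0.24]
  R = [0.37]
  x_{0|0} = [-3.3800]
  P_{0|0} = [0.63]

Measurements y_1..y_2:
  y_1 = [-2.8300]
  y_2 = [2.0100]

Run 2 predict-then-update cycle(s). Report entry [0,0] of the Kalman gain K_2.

step 1: x^-=[-3.3800]  P^-=[0.8700]  H_jac=[-6.7600]  S=[40.1269]  K=[-0.1466]  nu=[-14.2544]  x^+=[-1.2908]  P^+=[0.0080]
step 2: x^-=[-1.2908]  P^-=[0.2480]  H_jac=[-2.5816]  S=[2.0230]  K=[-0.3165]  nu=[0.3438]  x^+=[-1.3996]  P^+=[0.0454]

K[0,0] = -0.3165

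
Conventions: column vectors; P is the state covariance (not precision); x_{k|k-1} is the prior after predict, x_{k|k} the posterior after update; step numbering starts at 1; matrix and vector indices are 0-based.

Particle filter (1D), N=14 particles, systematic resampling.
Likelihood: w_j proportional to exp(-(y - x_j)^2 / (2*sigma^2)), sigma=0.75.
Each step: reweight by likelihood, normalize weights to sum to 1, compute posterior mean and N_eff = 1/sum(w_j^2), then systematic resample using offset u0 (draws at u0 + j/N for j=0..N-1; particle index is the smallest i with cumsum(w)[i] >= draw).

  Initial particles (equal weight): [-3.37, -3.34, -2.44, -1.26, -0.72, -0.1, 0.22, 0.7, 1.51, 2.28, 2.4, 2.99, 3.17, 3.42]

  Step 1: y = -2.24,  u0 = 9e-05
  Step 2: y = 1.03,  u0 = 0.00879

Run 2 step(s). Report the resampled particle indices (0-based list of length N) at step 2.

step 1: w=[0.1458, 0.1548, 0.4379, 0.1932, 0.0582, 0.0077, 0.0021, 0.0002, 0.0000, 0.0000, 0.0000, 0.0000, 0.0000, 0.0000]  mean=-2.3625  Neff=3.6000  idx=[0, 0, 0, 1, 1, 2, 2, 2, 2, 2, 2, 3, 3, 3]
step 2: w=[0.0000, 0.0000, 0.0000, 0.0000, 0.0000, 0.0008, 0.0008, 0.0008, 0.0008, 0.0008, 0.0008, 0.3318, 0.3318, 0.3318]  mean=-1.2656  Neff=3.0286  idx=[11, 11, 11, 11, 11, 12, 12, 12, 12, 12, 13, 13, 13, 13]

resampled_idx = [11, 11, 11, 11, 11, 12, 12, 12, 12, 12, 13, 13, 13, 13]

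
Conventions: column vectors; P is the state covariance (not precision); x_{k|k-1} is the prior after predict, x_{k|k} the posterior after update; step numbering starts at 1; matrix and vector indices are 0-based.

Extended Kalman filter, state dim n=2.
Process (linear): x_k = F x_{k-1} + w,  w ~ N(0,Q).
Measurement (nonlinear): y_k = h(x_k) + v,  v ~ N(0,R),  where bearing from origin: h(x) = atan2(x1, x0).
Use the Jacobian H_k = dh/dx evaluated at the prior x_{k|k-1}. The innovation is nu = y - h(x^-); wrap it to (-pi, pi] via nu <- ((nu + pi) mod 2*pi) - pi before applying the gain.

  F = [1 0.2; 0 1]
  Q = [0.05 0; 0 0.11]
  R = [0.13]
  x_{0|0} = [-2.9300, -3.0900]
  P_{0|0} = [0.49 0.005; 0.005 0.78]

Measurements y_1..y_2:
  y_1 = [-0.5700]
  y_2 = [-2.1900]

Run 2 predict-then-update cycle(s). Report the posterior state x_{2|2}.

x_post = [-3.7785, -4.5416]

step 1: x^-=[-3.5480, -3.0900]  P^-=[0.5732 0.1610; 0.1610 0.8900]  H_jac=[0.1396 -0.1603]  S=[0.1568]  K=[0.3456; -0.7663]  nu=[1.8551]  x^+=[-2.9068, -4.5115]  P^+=[0.5545 0.2025; 0.2025 0.7979]
step 2: x^-=[-3.8091, -4.5115]  P^-=[0.7174 0.3621; 0.3621 0.9079]  H_jac=[0.1294 -0.1093]  S=[0.1426]  K=[0.3735; -0.3670]  nu=[0.0820]  x^+=[-3.7785, -4.5416]  P^+=[0.6975 0.3817; 0.3817 0.8887]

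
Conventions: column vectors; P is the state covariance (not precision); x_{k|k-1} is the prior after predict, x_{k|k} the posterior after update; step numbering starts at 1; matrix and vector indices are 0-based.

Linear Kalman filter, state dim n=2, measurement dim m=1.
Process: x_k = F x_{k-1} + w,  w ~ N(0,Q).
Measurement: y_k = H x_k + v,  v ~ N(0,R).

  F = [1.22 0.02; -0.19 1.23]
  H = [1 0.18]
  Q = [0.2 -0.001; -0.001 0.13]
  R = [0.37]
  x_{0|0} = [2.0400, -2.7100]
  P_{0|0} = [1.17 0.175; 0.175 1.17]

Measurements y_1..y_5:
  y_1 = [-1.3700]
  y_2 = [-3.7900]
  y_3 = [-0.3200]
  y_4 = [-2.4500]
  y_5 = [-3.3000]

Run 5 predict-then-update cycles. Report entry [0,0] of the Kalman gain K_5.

step 1: x^-=[2.4346, -3.7209]  P^-=[1.9504 0.0185; 0.0185 1.8605]  S=[2.3874]  K=[0.8184; 0.1480]  nu=[-3.1348]  x^+=[-0.1309, -4.1850]  P^+=[0.3515 -0.2707; -0.2707 1.8082]
step 2: x^-=[-0.2434, -5.1226]  P^-=[0.7107 -0.4432; -0.4432 3.0049]  S=[1.0185]  K=[0.6195; 0.0959]  nu=[-2.6246]  x^+=[-1.8692, -5.3743]  P^+=[0.3199 -0.5037; -0.5037 2.9955]
step 3: x^-=[-2.3879, -6.2553]  P^-=[0.6527 -0.7554; -0.7554 4.9089]  S=[0.9098]  K=[0.5680; 0.1409]  nu=[3.1939]  x^+=[-0.5739, -5.8053]  P^+=[0.3592 -0.8282; -0.8282 4.8908]
step 4: x^-=[-0.8163, -7.0314]  P^-=[0.6962 -1.2036; -1.2036 7.9294]  S=[0.8898]  K=[0.5389; 0.2514]  nu=[-0.3681]  x^+=[-1.0146, -7.1240]  P^+=[0.4378 -1.3242; -1.3242 7.8732]
step 5: x^-=[-1.3803, -8.5697]  P^-=[0.7901 -1.8908; -1.8908 12.6760]  S=[0.8901]  K=[0.5053; 0.4391]  nu=[-0.3771]  x^+=[-1.5709, -8.7353]  P^+=[0.5628 -2.0883; -2.0883 12.5044]

K[0,0] = 0.5053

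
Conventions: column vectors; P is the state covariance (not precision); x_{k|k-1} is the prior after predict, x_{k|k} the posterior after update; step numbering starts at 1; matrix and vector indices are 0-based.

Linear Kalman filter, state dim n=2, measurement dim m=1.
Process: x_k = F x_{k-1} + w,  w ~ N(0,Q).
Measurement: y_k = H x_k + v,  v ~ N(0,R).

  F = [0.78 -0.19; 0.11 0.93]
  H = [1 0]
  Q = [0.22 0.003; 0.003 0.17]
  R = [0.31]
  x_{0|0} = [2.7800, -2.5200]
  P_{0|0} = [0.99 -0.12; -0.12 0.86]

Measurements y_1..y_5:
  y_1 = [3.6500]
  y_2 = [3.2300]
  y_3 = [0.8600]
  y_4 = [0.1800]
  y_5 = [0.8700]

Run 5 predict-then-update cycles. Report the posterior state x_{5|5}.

step 1: x^-=[2.6472, -2.0378]  P^-=[0.8889 -0.1486; -0.1486 0.9012]  S=[1.1989]  K=[0.7414; -0.1239]  nu=[1.0028]  x^+=[3.3907, -2.1621]  P^+=[0.2298 -0.0384; -0.0384 0.8828]
step 2: x^-=[3.0555, -1.6377]  P^-=[0.4031 -0.1603; -0.1603 0.9285]  S=[0.7131]  K=[0.5653; -0.2248]  nu=[0.1745]  x^+=[3.1542, -1.6770]  P^+=[0.1752 -0.0697; -0.0697 0.8924]
step 3: x^-=[2.7789, -1.2126]  P^-=[0.3795 -0.1888; -0.1888 0.9297]  S=[0.6895]  K=[0.5504; -0.2738]  nu=[-1.9189]  x^+=[1.7227, -0.6873]  P^+=[0.1706 -0.0849; -0.0849 0.8780]
step 4: x^-=[1.4743, -0.4497]  P^-=[0.3807 -0.1973; -0.1973 0.9141]  S=[0.6907]  K=[0.5512; -0.2857]  nu=[-1.2943]  x^+=[0.7610, -0.0799]  P^+=[0.1709 -0.0886; -0.0886 0.8578]
step 5: x^-=[0.6087, 0.0094]  P^-=[0.3812 -0.1963; -0.1963 0.8958]  S=[0.6912]  K=[0.5515; -0.2840]  nu=[0.2613]  x^+=[0.7528, -0.0648]  P^+=[0.1710 -0.0880; -0.0880 0.8401]

x_post = [0.7528, -0.0648]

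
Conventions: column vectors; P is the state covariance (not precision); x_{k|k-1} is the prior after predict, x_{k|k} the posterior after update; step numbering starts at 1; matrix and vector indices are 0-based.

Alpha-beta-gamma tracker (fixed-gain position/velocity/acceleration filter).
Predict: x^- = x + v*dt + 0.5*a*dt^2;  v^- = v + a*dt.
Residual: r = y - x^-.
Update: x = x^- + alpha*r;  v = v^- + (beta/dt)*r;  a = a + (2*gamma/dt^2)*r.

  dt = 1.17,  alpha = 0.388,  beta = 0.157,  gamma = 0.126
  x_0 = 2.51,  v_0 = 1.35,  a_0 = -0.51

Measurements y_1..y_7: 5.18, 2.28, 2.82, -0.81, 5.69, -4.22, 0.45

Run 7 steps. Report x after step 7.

step 1: x_pred=3.7404  r=1.4396  x^+=4.2990  v^+=0.9465  a^+=-0.2450
step 2: x_pred=5.2387  r=-2.9587  x^+=4.0907  v^+=0.2628  a^+=-0.7897
step 3: x_pred=3.8577  r=-1.0377  x^+=3.4551  v^+=-0.8003  a^+=-0.9807
step 4: x_pred=1.8475  r=-2.6575  x^+=0.8164  v^+=-2.3043  a^+=-1.4699
step 5: x_pred=-2.8858  r=8.5758  x^+=0.4416  v^+=-2.8733  a^+=0.1088
step 6: x_pred=-2.8457  r=-1.3743  x^+=-3.3789  v^+=-2.9305  a^+=-0.1442
step 7: x_pred=-6.9063  r=7.3563  x^+=-4.0520  v^+=-2.1120  a^+=1.2100

x_post = -4.0520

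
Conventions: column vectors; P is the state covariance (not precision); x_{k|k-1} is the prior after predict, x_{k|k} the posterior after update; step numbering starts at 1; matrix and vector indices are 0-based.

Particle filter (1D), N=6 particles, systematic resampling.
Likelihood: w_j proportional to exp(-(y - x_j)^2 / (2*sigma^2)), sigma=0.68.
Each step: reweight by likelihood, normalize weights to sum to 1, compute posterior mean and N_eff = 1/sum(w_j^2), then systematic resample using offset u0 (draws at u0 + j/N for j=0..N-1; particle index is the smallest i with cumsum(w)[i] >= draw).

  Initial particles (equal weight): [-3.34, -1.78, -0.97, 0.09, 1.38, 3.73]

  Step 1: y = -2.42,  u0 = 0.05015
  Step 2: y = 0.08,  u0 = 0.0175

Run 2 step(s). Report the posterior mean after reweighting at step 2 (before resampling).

step 1: w=[0.3492, 0.5600, 0.0898, 0.0010, 0.0000, 0.0000]  mean=-2.2503  Neff=2.2540  idx=[0, 0, 1, 1, 1, 1]
step 2: w=[0.0000, 0.0000, 0.2500, 0.2500, 0.2500, 0.2500]  mean=-1.7801  Neff=4.0005  idx=[2, 2, 3, 4, 4, 5]

post_mean = -1.7801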